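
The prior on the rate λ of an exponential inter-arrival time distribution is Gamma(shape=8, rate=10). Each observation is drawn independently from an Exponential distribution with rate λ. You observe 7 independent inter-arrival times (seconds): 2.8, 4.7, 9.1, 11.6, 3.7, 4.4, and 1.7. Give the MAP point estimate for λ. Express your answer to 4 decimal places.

The Exponential(rate=λ) likelihood is ∝ λ^n e^(−λΣtᵢ). Here n = 7 and Σtᵢ = 2.8 + 4.7 + 9.1 + 11.6 + 3.7 + 4.4 + 1.7 = 38.
Posterior ∝ λ^7e^(−10λ) · λ^7e^(−38λ) = λ^14e^(−48λ), i.e. Gamma(15, 48).
Mode = (a−1)/b = 14/48 ≈ 0.2917.

λ̂_MAP = 0.2917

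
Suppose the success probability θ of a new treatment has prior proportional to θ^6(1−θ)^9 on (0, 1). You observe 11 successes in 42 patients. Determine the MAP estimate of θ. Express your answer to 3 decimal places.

The prior density ∝ θ^6(1−θ)^9 is the kernel of Beta(7, 10).
Data: 11 successes in 42 trials. The binomial likelihood contributes θ^11(1−θ)^31, so the posterior is Beta(7+11, 10+31) = Beta(18, 41).
For Beta(a, b) with a, b > 1 the mode is (a−1)/(a+b−2) = 17/57 ≈ 0.298.

θ̂_MAP = 0.298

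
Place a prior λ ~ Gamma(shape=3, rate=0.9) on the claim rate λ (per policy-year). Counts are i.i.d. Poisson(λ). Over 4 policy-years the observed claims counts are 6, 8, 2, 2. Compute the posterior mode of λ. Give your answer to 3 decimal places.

Σxᵢ = 6+8+2+2 = 18, with n = 4.
Posterior ∝ λ^2e^(−0.9λ) · λ^18e^(−4λ) = λ^20e^(−4.9λ), i.e. Gamma(shape=21, rate=4.9).
The mode of a Gamma(a, b) with a ≥ 1 (shape–rate) is (a−1)/b = 20/4.9 ≈ 4.082.

λ̂_MAP = 4.082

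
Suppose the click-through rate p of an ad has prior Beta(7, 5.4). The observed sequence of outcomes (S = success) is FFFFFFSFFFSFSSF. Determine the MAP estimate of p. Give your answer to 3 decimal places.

p̂_MAP = 0.394

Prior: Beta(7, 5.4).
Data: 4 successes in 15 trials (from the sequence). The binomial likelihood contributes p^4(1−p)^11, so the posterior is Beta(7+4, 5.4+11) = Beta(11, 16.4).
For Beta(a, b) with a, b > 1 the mode is (a−1)/(a+b−2) = 10/25.4 ≈ 0.394.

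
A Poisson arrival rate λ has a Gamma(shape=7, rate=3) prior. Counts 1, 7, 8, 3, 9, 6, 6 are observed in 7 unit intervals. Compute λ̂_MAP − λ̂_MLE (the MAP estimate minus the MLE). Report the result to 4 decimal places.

MAP − MLE = -1.1143

Σxᵢ = 40. Posterior is Gamma(47, 10); MAP = (47−1)/10 = 46/10 ≈ 4.60000.
MLE = x̄ = 40/7 ≈ 5.71429.
Difference = 46/10 − 40/7 = -39/35 ≈ -1.1143.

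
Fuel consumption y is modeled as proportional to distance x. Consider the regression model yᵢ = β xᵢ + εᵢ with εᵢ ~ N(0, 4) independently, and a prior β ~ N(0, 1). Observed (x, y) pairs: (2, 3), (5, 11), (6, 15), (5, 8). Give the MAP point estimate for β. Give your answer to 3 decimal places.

β̂_MAP = 2.032

log p(β | y) = −Σ(yᵢ − βxᵢ)²/(2·4) − β²/(2·1) + const.
Setting the derivative to zero: Σxᵢ(yᵢ − βxᵢ)/4 − β/1 = 0, so β = Σxᵢyᵢ / (Σxᵢ² + σ²/τ²).
Σxᵢyᵢ = 2·3 + 5·11 + 6·15 + 5·8 = 191; Σxᵢ² = 90; σ²/τ² = 4.
β̂_MAP = 191 / (90 + 4) = 191/94 ≈ 2.032.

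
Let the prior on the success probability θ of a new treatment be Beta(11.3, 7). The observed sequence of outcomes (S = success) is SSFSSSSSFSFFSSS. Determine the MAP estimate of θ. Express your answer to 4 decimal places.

Prior: Beta(11.3, 7).
Data: 11 successes in 15 trials (from the sequence). The binomial likelihood contributes θ^11(1−θ)^4, so the posterior is Beta(11.3+11, 7+4) = Beta(22.3, 11).
For Beta(a, b) with a, b > 1 the mode is (a−1)/(a+b−2) = 21.3/31.3 ≈ 0.6805.

θ̂_MAP = 0.6805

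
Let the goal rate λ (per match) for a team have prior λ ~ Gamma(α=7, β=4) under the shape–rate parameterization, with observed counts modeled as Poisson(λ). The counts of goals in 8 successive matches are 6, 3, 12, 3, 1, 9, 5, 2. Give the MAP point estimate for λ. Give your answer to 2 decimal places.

Σxᵢ = 6+3+12+3+1+9+5+2 = 41, with n = 8.
Posterior ∝ λ^6e^(−4λ) · λ^41e^(−8λ) = λ^47e^(−12λ), i.e. Gamma(shape=48, rate=12).
The mode of a Gamma(a, b) with a ≥ 1 (shape–rate) is (a−1)/b = 47/12 ≈ 3.92.

λ̂_MAP = 3.92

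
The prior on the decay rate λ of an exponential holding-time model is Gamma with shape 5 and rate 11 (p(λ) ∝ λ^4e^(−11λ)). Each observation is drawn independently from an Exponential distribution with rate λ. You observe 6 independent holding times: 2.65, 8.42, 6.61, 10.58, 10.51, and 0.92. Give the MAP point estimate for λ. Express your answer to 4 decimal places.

λ̂_MAP = 0.1973

The Exponential(rate=λ) likelihood is ∝ λ^n e^(−λΣtᵢ). Here n = 6 and Σtᵢ = 2.65 + 8.42 + 6.61 + 10.58 + 10.51 + 0.92 = 39.69.
Posterior ∝ λ^4e^(−11λ) · λ^6e^(−39.69λ) = λ^10e^(−50.69λ), i.e. Gamma(11, 50.69).
Mode = (a−1)/b = 10/50.69 ≈ 0.1973.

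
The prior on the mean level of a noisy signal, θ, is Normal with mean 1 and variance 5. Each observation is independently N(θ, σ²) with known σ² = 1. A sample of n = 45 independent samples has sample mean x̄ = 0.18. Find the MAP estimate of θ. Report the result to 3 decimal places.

n = 45, x̄ = 0.18.
For a Normal prior and Normal likelihood with known variance, the posterior is Normal; its mode equals its mean, the precision-weighted average.
Prior precision 1/σ₀² = 1/5 = 0.2; data precision n/σ² = 45/1 = 45.
θ̂ = (0.2·1 + 45·0.18) / (0.2 + 45) = 8.3/45.2 = 83/452 ≈ 0.184.

θ̂_MAP = 0.184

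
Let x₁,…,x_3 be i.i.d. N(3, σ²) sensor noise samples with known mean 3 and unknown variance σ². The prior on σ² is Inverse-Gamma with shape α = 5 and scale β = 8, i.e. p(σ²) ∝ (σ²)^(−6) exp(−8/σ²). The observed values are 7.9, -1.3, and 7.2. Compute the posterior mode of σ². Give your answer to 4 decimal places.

Sum of squared deviations about the known mean: SS = (7.9−3)² + (-1.3−3)² + (7.2−3)² = 60.14.
The Normal likelihood contributes (σ²)^(−n/2) exp(−SS/(2σ²)), so the posterior is Inverse-Gamma(α + n/2, β + SS/2) = Inverse-Gamma(6.5, 38.07).
The mode of Inverse-Gamma(a, b) is b/(a+1) = 38.07/7.5 ≈ 5.0760.

σ̂²_MAP = 5.0760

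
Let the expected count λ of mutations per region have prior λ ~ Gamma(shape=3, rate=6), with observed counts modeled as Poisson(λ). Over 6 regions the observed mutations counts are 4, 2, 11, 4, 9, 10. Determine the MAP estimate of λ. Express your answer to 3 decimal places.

λ̂_MAP = 3.500

Σxᵢ = 4+2+11+4+9+10 = 40, with n = 6.
Posterior ∝ λ^2e^(−6λ) · λ^40e^(−6λ) = λ^42e^(−12λ), i.e. Gamma(shape=43, rate=12).
The mode of a Gamma(a, b) with a ≥ 1 (shape–rate) is (a−1)/b = 42/12 ≈ 3.500.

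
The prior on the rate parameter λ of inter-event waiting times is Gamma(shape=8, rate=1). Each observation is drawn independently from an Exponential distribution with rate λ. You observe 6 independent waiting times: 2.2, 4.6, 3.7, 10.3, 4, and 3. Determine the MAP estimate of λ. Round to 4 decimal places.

λ̂_MAP = 0.4514

The Exponential(rate=λ) likelihood is ∝ λ^n e^(−λΣtᵢ). Here n = 6 and Σtᵢ = 2.2 + 4.6 + 3.7 + 10.3 + 4 + 3 = 27.8.
Posterior ∝ λ^7e^(−1λ) · λ^6e^(−27.8λ) = λ^13e^(−28.8λ), i.e. Gamma(14, 28.8).
Mode = (a−1)/b = 13/28.8 ≈ 0.4514.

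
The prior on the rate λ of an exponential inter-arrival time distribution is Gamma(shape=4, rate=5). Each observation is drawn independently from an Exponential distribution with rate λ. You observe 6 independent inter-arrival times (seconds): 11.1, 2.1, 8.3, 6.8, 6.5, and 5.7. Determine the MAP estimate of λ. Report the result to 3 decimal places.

The Exponential(rate=λ) likelihood is ∝ λ^n e^(−λΣtᵢ). Here n = 6 and Σtᵢ = 11.1 + 2.1 + 8.3 + 6.8 + 6.5 + 5.7 = 40.5.
Posterior ∝ λ^3e^(−5λ) · λ^6e^(−40.5λ) = λ^9e^(−45.5λ), i.e. Gamma(10, 45.5).
Mode = (a−1)/b = 9/45.5 ≈ 0.198.

λ̂_MAP = 0.198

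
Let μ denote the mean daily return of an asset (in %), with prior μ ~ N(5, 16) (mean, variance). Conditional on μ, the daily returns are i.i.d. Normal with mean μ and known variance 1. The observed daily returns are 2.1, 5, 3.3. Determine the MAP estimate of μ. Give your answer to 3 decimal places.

μ̂_MAP = 3.498

n = 3; x̄ = (2.1 + 5 + 3.3)/3 = 10.4/3 = 52/15 ≈ 3.4667.
For a Normal prior and Normal likelihood with known variance, the posterior is Normal; its mode equals its mean, the precision-weighted average.
Prior precision 1/σ₀² = 1/16 = 0.0625; data precision n/σ² = 3/1 = 3.
μ̂ = (0.0625·5 + 3·(52/15)) / (0.0625 + 3) = 10.7125/3.0625 = 857/245 ≈ 3.498.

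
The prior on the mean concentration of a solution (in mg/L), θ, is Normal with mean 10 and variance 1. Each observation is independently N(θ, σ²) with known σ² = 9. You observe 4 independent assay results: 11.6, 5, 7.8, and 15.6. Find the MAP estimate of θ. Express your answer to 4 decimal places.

θ̂_MAP = 10.0000

n = 4; x̄ = (11.6 + 5 + 7.8 + 15.6)/4 = 40/4 = 10.
For a Normal prior and Normal likelihood with known variance, the posterior is Normal; its mode equals its mean, the precision-weighted average.
Prior precision 1/σ₀² = 1/1 = 1; data precision n/σ² = 4/9.
θ̂ = (1·10 + (4/9)·10) / (1 + 4/9) = (130/9)/(13/9) = 10.0000.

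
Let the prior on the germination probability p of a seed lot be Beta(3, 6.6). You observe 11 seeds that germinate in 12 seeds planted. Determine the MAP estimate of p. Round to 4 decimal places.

p̂_MAP = 0.6633

Prior: Beta(3, 6.6).
Data: 11 successes in 12 trials. The binomial likelihood contributes p^11(1−p)^1, so the posterior is Beta(3+11, 6.6+1) = Beta(14, 7.6).
For Beta(a, b) with a, b > 1 the mode is (a−1)/(a+b−2) = 13/19.6 ≈ 0.6633.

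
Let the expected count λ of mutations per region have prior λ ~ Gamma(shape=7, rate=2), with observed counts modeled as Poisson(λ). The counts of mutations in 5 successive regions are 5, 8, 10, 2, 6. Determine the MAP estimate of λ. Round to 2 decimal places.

λ̂_MAP = 5.29

Σxᵢ = 5+8+10+2+6 = 31, with n = 5.
Posterior ∝ λ^6e^(−2λ) · λ^31e^(−5λ) = λ^37e^(−7λ), i.e. Gamma(shape=38, rate=7).
The mode of a Gamma(a, b) with a ≥ 1 (shape–rate) is (a−1)/b = 37/7 ≈ 5.29.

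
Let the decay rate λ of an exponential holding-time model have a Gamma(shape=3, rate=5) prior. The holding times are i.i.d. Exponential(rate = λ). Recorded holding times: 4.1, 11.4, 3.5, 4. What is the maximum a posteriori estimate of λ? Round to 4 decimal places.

λ̂_MAP = 0.2143

The Exponential(rate=λ) likelihood is ∝ λ^n e^(−λΣtᵢ). Here n = 4 and Σtᵢ = 4.1 + 11.4 + 3.5 + 4 = 23.
Posterior ∝ λ^2e^(−5λ) · λ^4e^(−23λ) = λ^6e^(−28λ), i.e. Gamma(7, 28).
Mode = (a−1)/b = 6/28 ≈ 0.2143.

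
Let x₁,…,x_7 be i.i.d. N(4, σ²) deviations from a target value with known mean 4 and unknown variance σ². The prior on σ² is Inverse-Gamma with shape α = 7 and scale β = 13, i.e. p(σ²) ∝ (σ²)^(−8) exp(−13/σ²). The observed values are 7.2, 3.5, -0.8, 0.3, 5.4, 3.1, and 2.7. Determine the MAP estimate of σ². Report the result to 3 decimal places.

Sum of squared deviations about the known mean: SS = (7.2−4)² + (3.5−4)² + (-0.8−4)² + (0.3−4)² + (5.4−4)² + (3.1−4)² + (2.7−4)² = 51.68.
The Normal likelihood contributes (σ²)^(−n/2) exp(−SS/(2σ²)), so the posterior is Inverse-Gamma(α + n/2, β + SS/2) = Inverse-Gamma(10.5, 38.84).
The mode of Inverse-Gamma(a, b) is b/(a+1) = 38.84/11.5 ≈ 3.377.

σ̂²_MAP = 3.377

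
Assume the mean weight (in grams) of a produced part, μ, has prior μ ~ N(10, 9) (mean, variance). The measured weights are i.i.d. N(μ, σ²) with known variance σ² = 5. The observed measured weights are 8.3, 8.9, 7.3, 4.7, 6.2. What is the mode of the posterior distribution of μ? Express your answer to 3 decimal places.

μ̂_MAP = 7.372

n = 5; x̄ = (8.3 + 8.9 + 7.3 + 4.7 + 6.2)/5 = 35.4/5 = 7.08.
For a Normal prior and Normal likelihood with known variance, the posterior is Normal; its mode equals its mean, the precision-weighted average.
Prior precision 1/σ₀² = 1/9; data precision n/σ² = 5/5 = 1.
μ̂ = ((1/9)·10 + 1·7.08) / (1/9 + 1) = (1843/225)/(10/9) = 7.372.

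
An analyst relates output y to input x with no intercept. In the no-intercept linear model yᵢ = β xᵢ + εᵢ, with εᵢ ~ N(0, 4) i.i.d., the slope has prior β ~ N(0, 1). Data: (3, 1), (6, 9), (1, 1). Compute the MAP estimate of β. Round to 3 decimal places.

β̂_MAP = 1.160

log p(β | y) = −Σ(yᵢ − βxᵢ)²/(2·4) − β²/(2·1) + const.
Setting the derivative to zero: Σxᵢ(yᵢ − βxᵢ)/4 − β/1 = 0, so β = Σxᵢyᵢ / (Σxᵢ² + σ²/τ²).
Σxᵢyᵢ = 3·1 + 6·9 + 1·1 = 58; Σxᵢ² = 46; σ²/τ² = 4.
β̂_MAP = 58 / (46 + 4) = 58/50 ≈ 1.160.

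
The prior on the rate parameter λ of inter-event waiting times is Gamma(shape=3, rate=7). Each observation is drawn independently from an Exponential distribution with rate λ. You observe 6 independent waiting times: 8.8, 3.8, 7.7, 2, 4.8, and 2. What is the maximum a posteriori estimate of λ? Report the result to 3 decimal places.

λ̂_MAP = 0.222

The Exponential(rate=λ) likelihood is ∝ λ^n e^(−λΣtᵢ). Here n = 6 and Σtᵢ = 8.8 + 3.8 + 7.7 + 2 + 4.8 + 2 = 29.1.
Posterior ∝ λ^2e^(−7λ) · λ^6e^(−29.1λ) = λ^8e^(−36.1λ), i.e. Gamma(9, 36.1).
Mode = (a−1)/b = 8/36.1 ≈ 0.222.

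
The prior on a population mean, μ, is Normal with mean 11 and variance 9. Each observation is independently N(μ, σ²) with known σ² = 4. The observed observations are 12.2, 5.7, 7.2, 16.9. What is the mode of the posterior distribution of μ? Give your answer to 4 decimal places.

μ̂_MAP = 10.5500

n = 4; x̄ = (12.2 + 5.7 + 7.2 + 16.9)/4 = 42/4 = 10.5.
For a Normal prior and Normal likelihood with known variance, the posterior is Normal; its mode equals its mean, the precision-weighted average.
Prior precision 1/σ₀² = 1/9; data precision n/σ² = 4/4 = 1.
μ̂ = ((1/9)·11 + 1·10.5) / (1/9 + 1) = (211/18)/(10/9) = 10.5500.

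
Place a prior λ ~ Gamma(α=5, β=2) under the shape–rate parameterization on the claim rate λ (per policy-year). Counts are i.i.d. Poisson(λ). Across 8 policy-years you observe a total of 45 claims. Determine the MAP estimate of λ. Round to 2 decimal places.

λ̂_MAP = 4.90

Σxᵢ = 45, n = 8.
Posterior ∝ λ^4e^(−2λ) · λ^45e^(−8λ) = λ^49e^(−10λ), i.e. Gamma(shape=50, rate=10).
The mode of a Gamma(a, b) with a ≥ 1 (shape–rate) is (a−1)/b = 49/10 ≈ 4.90.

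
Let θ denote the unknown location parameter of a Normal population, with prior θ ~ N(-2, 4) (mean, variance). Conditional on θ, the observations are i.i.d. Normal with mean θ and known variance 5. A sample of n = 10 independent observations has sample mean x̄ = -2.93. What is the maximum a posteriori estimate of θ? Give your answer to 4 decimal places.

n = 10, x̄ = -2.93.
For a Normal prior and Normal likelihood with known variance, the posterior is Normal; its mode equals its mean, the precision-weighted average.
Prior precision 1/σ₀² = 1/4 = 0.25; data precision n/σ² = 10/5 = 2.
θ̂ = (0.25·(-2) + 2·(-2.93)) / (0.25 + 2) = (-6.36)/2.25 = -212/75 ≈ -2.8267.

θ̂_MAP = -2.8267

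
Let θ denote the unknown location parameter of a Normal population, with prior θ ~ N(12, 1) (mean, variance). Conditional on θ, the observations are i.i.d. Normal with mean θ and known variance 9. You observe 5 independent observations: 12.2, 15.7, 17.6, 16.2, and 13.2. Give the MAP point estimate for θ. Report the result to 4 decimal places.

n = 5; x̄ = (12.2 + 15.7 + 17.6 + 16.2 + 13.2)/5 = 74.9/5 = 14.98.
For a Normal prior and Normal likelihood with known variance, the posterior is Normal; its mode equals its mean, the precision-weighted average.
Prior precision 1/σ₀² = 1/1 = 1; data precision n/σ² = 5/9.
θ̂ = (1·12 + (5/9)·14.98) / (1 + 5/9) = (1829/90)/(14/9) = 1829/140 ≈ 13.0643.

θ̂_MAP = 13.0643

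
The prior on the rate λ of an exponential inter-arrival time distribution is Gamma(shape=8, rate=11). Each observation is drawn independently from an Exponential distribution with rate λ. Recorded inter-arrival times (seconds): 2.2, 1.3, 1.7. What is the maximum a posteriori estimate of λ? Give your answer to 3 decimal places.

λ̂_MAP = 0.617

The Exponential(rate=λ) likelihood is ∝ λ^n e^(−λΣtᵢ). Here n = 3 and Σtᵢ = 2.2 + 1.3 + 1.7 = 5.2.
Posterior ∝ λ^7e^(−11λ) · λ^3e^(−5.2λ) = λ^10e^(−16.2λ), i.e. Gamma(11, 16.2).
Mode = (a−1)/b = 10/16.2 ≈ 0.617.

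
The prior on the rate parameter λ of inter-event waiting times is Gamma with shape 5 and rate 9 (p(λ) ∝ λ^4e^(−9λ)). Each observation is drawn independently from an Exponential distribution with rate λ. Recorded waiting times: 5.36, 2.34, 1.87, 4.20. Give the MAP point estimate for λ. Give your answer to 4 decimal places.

The Exponential(rate=λ) likelihood is ∝ λ^n e^(−λΣtᵢ). Here n = 4 and Σtᵢ = 5.36 + 2.34 + 1.87 + 4.20 = 13.77.
Posterior ∝ λ^4e^(−9λ) · λ^4e^(−13.77λ) = λ^8e^(−22.77λ), i.e. Gamma(9, 22.77).
Mode = (a−1)/b = 8/22.77 ≈ 0.3513.

λ̂_MAP = 0.3513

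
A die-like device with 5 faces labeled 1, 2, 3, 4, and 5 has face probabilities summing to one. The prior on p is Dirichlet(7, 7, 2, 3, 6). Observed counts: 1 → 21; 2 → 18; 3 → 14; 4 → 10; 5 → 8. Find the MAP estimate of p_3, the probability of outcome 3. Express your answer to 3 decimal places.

MAP estimate: 0.165

The posterior is Dirichlet(αᵢ + nᵢ) = Dirichlet(28, 25, 16, 13, 14).
For a Dirichlet(a₁,…,a_K) with all aᵢ > 1, the mode has j-th component (aⱼ − 1)/(Σaᵢ − K).
Here Σaᵢ = 96 and K = 5, so p_3 = (16 − 1)/(96 − 5) = 15/91 ≈ 0.165.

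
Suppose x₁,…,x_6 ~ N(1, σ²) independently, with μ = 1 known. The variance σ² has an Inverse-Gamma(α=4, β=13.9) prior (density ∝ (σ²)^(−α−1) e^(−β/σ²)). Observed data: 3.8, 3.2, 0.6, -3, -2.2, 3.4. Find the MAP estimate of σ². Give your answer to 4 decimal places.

Sum of squared deviations about the known mean: SS = (3.8−1)² + (3.2−1)² + (0.6−1)² + (-3−1)² + (-2.2−1)² + (3.4−1)² = 44.84.
The Normal likelihood contributes (σ²)^(−n/2) exp(−SS/(2σ²)), so the posterior is Inverse-Gamma(α + n/2, β + SS/2) = Inverse-Gamma(7, 36.32).
The mode of Inverse-Gamma(a, b) is b/(a+1) = 36.32/8 ≈ 4.5400.

σ̂²_MAP = 4.5400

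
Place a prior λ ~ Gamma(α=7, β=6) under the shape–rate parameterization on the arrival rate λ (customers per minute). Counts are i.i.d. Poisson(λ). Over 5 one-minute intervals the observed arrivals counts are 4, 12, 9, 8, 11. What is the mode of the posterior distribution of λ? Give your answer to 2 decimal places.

Σxᵢ = 4+12+9+8+11 = 44, with n = 5.
Posterior ∝ λ^6e^(−6λ) · λ^44e^(−5λ) = λ^50e^(−11λ), i.e. Gamma(shape=51, rate=11).
The mode of a Gamma(a, b) with a ≥ 1 (shape–rate) is (a−1)/b = 50/11 ≈ 4.55.

λ̂_MAP = 4.55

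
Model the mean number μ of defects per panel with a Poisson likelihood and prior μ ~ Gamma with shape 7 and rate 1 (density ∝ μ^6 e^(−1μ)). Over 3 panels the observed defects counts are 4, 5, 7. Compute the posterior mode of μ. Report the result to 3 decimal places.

μ̂_MAP = 5.500

Σxᵢ = 4+5+7 = 16, with n = 3.
Posterior ∝ μ^6e^(−1μ) · μ^16e^(−3μ) = μ^22e^(−4μ), i.e. Gamma(shape=23, rate=4).
The mode of a Gamma(a, b) with a ≥ 1 (shape–rate) is (a−1)/b = 22/4 ≈ 5.500.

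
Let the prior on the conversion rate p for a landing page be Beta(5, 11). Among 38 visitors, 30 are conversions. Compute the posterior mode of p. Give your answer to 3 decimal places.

Prior: Beta(5, 11).
Data: 30 successes in 38 trials. The binomial likelihood contributes p^30(1−p)^8, so the posterior is Beta(5+30, 11+8) = Beta(35, 19).
For Beta(a, b) with a, b > 1 the mode is (a−1)/(a+b−2) = 34/52 ≈ 0.654.

p̂_MAP = 0.654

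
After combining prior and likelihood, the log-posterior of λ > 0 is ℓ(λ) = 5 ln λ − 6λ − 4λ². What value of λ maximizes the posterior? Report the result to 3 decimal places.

λ̂_MAP = 0.500

ℓ'(λ) = 5/λ − 6 − 8λ. Setting this to zero and multiplying by λ: 8λ² + 6λ − 5 = 0.
λ = (−6 + √(6² + 4·8·5)) / (2·8) = (−6 + √196) / 16 = (−6 + 14)/16 = 1/2.
ℓ''(λ) = −5/λ² − 8 < 0, confirming a maximum.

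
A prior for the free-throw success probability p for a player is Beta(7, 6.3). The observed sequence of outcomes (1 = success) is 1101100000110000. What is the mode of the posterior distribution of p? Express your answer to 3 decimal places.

Prior: Beta(7, 6.3).
Data: 6 successes in 16 trials (from the sequence). The binomial likelihood contributes p^6(1−p)^10, so the posterior is Beta(7+6, 6.3+10) = Beta(13, 16.3).
For Beta(a, b) with a, b > 1 the mode is (a−1)/(a+b−2) = 12/27.3 ≈ 0.440.

p̂_MAP = 0.440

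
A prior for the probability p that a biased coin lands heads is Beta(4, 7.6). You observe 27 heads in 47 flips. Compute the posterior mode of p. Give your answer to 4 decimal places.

p̂_MAP = 0.5300

Prior: Beta(4, 7.6).
Data: 27 successes in 47 trials. The binomial likelihood contributes p^27(1−p)^20, so the posterior is Beta(4+27, 7.6+20) = Beta(31, 27.6).
For Beta(a, b) with a, b > 1 the mode is (a−1)/(a+b−2) = 30/56.6 ≈ 0.5300.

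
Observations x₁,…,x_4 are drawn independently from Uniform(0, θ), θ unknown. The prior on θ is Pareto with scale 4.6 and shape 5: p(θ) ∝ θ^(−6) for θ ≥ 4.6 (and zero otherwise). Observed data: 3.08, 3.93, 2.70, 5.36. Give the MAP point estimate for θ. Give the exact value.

The Uniform(0, θ) likelihood is θ^(−n) for θ ≥ max(xᵢ), zero otherwise. Here max(xᵢ) = 5.36.
Posterior ∝ θ^(−6) · θ^(−4) = θ^(−10) on θ ≥ max(4.6, 5.36) = 5.36.
This density is strictly decreasing in θ, so the posterior mode lies at the lower boundary of the support.

θ̂_MAP = 5.36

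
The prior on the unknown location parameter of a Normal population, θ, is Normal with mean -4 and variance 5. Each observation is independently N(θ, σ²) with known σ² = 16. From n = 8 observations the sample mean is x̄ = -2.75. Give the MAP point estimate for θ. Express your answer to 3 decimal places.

n = 8, x̄ = -2.75.
For a Normal prior and Normal likelihood with known variance, the posterior is Normal; its mode equals its mean, the precision-weighted average.
Prior precision 1/σ₀² = 1/5 = 0.2; data precision n/σ² = 8/16 = 0.5.
θ̂ = (0.2·(-4) + 0.5·(-2.75)) / (0.2 + 0.5) = (-2.175)/0.7 = -87/28 ≈ -3.107.

θ̂_MAP = -3.107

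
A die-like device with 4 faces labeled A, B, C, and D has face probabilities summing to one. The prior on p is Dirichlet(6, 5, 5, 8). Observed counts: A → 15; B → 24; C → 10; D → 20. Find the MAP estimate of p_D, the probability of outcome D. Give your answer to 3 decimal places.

MAP estimate of p_D = 0.303

The posterior is Dirichlet(αᵢ + nᵢ) = Dirichlet(21, 29, 15, 28).
For a Dirichlet(a₁,…,a_K) with all aᵢ > 1, the mode has j-th component (aⱼ − 1)/(Σaᵢ − K).
Here Σaᵢ = 93 and K = 4, so p_D = (28 − 1)/(93 − 4) = 27/89 ≈ 0.303.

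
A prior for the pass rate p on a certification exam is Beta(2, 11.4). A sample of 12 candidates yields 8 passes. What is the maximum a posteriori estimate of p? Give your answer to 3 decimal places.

p̂_MAP = 0.385

Prior: Beta(2, 11.4).
Data: 8 successes in 12 trials. The binomial likelihood contributes p^8(1−p)^4, so the posterior is Beta(2+8, 11.4+4) = Beta(10, 15.4).
For Beta(a, b) with a, b > 1 the mode is (a−1)/(a+b−2) = 9/23.4 ≈ 0.385.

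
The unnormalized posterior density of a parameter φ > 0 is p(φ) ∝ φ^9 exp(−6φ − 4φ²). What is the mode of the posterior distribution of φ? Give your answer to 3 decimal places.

φ̂_MAP = 0.750

ℓ'(φ) = 9/φ − 6 − 8φ. Setting this to zero and multiplying by φ: 8φ² + 6φ − 9 = 0.
φ = (−6 + √(6² + 4·8·9)) / (2·8) = (−6 + √324) / 16 = (−6 + 18)/16 = 3/4.
ℓ''(φ) = −9/φ² − 8 < 0, confirming a maximum.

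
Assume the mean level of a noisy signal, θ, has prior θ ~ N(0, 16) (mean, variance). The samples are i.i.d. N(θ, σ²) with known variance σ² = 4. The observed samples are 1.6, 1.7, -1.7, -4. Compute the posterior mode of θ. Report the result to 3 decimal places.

n = 4; x̄ = (1.6 + 1.7 + (-1.7) + (-4))/4 = -2.4/4 = -0.6.
For a Normal prior and Normal likelihood with known variance, the posterior is Normal; its mode equals its mean, the precision-weighted average.
Prior precision 1/σ₀² = 1/16 = 0.0625; data precision n/σ² = 4/4 = 1.
θ̂ = (0.0625·0 + 1·(-0.6)) / (0.0625 + 1) = (-0.6)/1.0625 = -48/85 ≈ -0.565.

θ̂_MAP = -0.565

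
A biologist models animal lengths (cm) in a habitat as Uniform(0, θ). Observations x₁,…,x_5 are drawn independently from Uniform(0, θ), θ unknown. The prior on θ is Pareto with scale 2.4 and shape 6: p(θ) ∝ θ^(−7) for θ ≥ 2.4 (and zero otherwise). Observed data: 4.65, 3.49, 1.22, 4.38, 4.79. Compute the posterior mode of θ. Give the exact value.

The Uniform(0, θ) likelihood is θ^(−n) for θ ≥ max(xᵢ), zero otherwise. Here max(xᵢ) = 4.79.
Posterior ∝ θ^(−7) · θ^(−5) = θ^(−12) on θ ≥ max(2.4, 4.79) = 4.79.
This density is strictly decreasing in θ, so the posterior mode lies at the lower boundary of the support.

θ̂_MAP = 4.79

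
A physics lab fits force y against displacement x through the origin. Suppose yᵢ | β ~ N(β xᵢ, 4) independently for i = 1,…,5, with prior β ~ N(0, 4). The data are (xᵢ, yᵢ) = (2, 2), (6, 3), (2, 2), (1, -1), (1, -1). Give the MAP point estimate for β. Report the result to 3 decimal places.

β̂_MAP = 0.511

log p(β | y) = −Σ(yᵢ − βxᵢ)²/(2·4) − β²/(2·4) + const.
Setting the derivative to zero: Σxᵢ(yᵢ − βxᵢ)/4 − β/4 = 0, so β = Σxᵢyᵢ / (Σxᵢ² + σ²/τ²).
Σxᵢyᵢ = 2·2 + 6·3 + 2·2 + 1·(-1) + 1·(-1) = 24; Σxᵢ² = 46; σ²/τ² = 1.
β̂_MAP = 24 / (46 + 1) = 24/47 ≈ 0.511.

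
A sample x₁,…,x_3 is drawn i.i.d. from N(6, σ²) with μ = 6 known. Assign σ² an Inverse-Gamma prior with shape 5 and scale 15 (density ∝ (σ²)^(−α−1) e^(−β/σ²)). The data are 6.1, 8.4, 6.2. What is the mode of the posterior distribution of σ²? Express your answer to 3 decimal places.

Sum of squared deviations about the known mean: SS = (6.1−6)² + (8.4−6)² + (6.2−6)² = 5.81.
The Normal likelihood contributes (σ²)^(−n/2) exp(−SS/(2σ²)), so the posterior is Inverse-Gamma(α + n/2, β + SS/2) = Inverse-Gamma(6.5, 17.905).
The mode of Inverse-Gamma(a, b) is b/(a+1) = 17.905/7.5 ≈ 2.387.

σ̂²_MAP = 2.387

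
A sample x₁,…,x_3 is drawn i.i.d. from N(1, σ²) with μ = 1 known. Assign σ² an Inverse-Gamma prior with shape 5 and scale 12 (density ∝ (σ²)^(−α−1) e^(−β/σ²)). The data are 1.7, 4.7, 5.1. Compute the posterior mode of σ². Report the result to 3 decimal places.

σ̂²_MAP = 3.666

Sum of squared deviations about the known mean: SS = (1.7−1)² + (4.7−1)² + (5.1−1)² = 30.99.
The Normal likelihood contributes (σ²)^(−n/2) exp(−SS/(2σ²)), so the posterior is Inverse-Gamma(α + n/2, β + SS/2) = Inverse-Gamma(6.5, 27.495).
The mode of Inverse-Gamma(a, b) is b/(a+1) = 27.495/7.5 ≈ 3.666.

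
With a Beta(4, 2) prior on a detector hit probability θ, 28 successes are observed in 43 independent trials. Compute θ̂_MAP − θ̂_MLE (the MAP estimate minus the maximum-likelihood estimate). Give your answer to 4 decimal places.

MAP − MLE = 0.0084

Posterior is Beta(32, 17); MAP = (32−1)/(49−2) = 31/47 ≈ 0.65957.
MLE ignores the prior: θ̂_MLE = k/n = 28/43 ≈ 0.65116.
Difference = 31/47 − 28/43 = 17/2021 ≈ 0.0084.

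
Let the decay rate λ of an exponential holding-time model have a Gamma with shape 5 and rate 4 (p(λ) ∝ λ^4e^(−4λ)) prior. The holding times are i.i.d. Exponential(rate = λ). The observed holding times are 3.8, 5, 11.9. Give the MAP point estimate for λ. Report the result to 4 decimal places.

The Exponential(rate=λ) likelihood is ∝ λ^n e^(−λΣtᵢ). Here n = 3 and Σtᵢ = 3.8 + 5 + 11.9 = 20.7.
Posterior ∝ λ^4e^(−4λ) · λ^3e^(−20.7λ) = λ^7e^(−24.7λ), i.e. Gamma(8, 24.7).
Mode = (a−1)/b = 7/24.7 ≈ 0.2834.

λ̂_MAP = 0.2834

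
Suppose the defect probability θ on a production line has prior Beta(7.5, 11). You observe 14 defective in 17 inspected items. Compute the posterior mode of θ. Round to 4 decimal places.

θ̂_MAP = 0.6119

Prior: Beta(7.5, 11).
Data: 14 successes in 17 trials. The binomial likelihood contributes θ^14(1−θ)^3, so the posterior is Beta(7.5+14, 11+3) = Beta(21.5, 14).
For Beta(a, b) with a, b > 1 the mode is (a−1)/(a+b−2) = 20.5/33.5 ≈ 0.6119.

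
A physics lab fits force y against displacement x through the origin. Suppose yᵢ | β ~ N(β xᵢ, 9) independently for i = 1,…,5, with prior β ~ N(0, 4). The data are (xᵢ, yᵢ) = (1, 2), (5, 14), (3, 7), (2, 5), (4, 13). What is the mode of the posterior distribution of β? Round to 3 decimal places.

β̂_MAP = 2.707

log p(β | y) = −Σ(yᵢ − βxᵢ)²/(2·9) − β²/(2·4) + const.
Setting the derivative to zero: Σxᵢ(yᵢ − βxᵢ)/9 − β/4 = 0, so β = Σxᵢyᵢ / (Σxᵢ² + σ²/τ²).
Σxᵢyᵢ = 1·2 + 5·14 + 3·7 + 2·5 + 4·13 = 155; Σxᵢ² = 55; σ²/τ² = 2.25.
β̂_MAP = 155 / (55 + 2.25) = 155/57.25 ≈ 2.707.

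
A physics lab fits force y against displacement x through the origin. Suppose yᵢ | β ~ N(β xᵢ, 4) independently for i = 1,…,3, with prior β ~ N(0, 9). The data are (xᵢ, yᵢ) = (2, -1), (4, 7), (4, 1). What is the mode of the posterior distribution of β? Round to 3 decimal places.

β̂_MAP = 0.823

log p(β | y) = −Σ(yᵢ − βxᵢ)²/(2·4) − β²/(2·9) + const.
Setting the derivative to zero: Σxᵢ(yᵢ − βxᵢ)/4 − β/9 = 0, so β = Σxᵢyᵢ / (Σxᵢ² + σ²/τ²).
Σxᵢyᵢ = 2·(-1) + 4·7 + 4·1 = 30; Σxᵢ² = 36; σ²/τ² = 4/9.
β̂_MAP = 30 / (36 + 4/9) = 30/(328/9) = 135/164 ≈ 0.823.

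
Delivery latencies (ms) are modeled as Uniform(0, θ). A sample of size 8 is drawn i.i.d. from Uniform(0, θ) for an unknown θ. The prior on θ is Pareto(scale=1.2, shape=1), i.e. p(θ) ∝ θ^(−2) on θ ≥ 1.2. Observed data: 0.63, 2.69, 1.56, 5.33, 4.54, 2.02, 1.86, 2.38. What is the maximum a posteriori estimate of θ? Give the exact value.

The Uniform(0, θ) likelihood is θ^(−n) for θ ≥ max(xᵢ), zero otherwise. Here max(xᵢ) = 5.33.
Posterior ∝ θ^(−2) · θ^(−8) = θ^(−10) on θ ≥ max(1.2, 5.33) = 5.33.
This density is strictly decreasing in θ, so the posterior mode lies at the lower boundary of the support.

θ̂_MAP = 5.33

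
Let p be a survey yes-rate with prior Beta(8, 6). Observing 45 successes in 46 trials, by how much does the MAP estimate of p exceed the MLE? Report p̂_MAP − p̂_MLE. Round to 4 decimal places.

MAP − MLE = -0.0817

Posterior is Beta(53, 7); MAP = (53−1)/(60−2) = 52/58 ≈ 0.89655.
MLE ignores the prior: p̂_MLE = k/n = 45/46 ≈ 0.97826.
Difference = 52/58 − 45/46 = -109/1334 ≈ -0.0817.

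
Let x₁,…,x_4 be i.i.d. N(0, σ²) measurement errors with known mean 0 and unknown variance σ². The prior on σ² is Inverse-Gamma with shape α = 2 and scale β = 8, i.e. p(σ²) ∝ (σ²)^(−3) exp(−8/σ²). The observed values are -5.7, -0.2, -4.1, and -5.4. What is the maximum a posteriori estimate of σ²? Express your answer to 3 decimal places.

Sum of squared deviations about the known mean: SS = (-5.7−0)² + (-0.2−0)² + (-4.1−0)² + (-5.4−0)² = 78.5.
The Normal likelihood contributes (σ²)^(−n/2) exp(−SS/(2σ²)), so the posterior is Inverse-Gamma(α + n/2, β + SS/2) = Inverse-Gamma(4, 47.25).
The mode of Inverse-Gamma(a, b) is b/(a+1) = 47.25/5 ≈ 9.450.

σ̂²_MAP = 9.450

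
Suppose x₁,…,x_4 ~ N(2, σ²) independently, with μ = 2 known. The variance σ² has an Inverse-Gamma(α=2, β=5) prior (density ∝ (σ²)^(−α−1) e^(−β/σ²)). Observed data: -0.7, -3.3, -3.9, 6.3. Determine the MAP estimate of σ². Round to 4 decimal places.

σ̂²_MAP = 9.8680

Sum of squared deviations about the known mean: SS = (-0.7−2)² + (-3.3−2)² + (-3.9−2)² + (6.3−2)² = 88.68.
The Normal likelihood contributes (σ²)^(−n/2) exp(−SS/(2σ²)), so the posterior is Inverse-Gamma(α + n/2, β + SS/2) = Inverse-Gamma(4, 49.34).
The mode of Inverse-Gamma(a, b) is b/(a+1) = 49.34/5 ≈ 9.8680.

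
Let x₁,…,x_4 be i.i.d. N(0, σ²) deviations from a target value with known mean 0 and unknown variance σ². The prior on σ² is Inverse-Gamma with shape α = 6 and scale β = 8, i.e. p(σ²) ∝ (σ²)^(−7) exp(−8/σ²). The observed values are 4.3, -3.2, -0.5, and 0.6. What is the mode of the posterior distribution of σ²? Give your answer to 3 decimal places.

Sum of squared deviations about the known mean: SS = (4.3−0)² + (-3.2−0)² + (-0.5−0)² + (0.6−0)² = 29.34.
The Normal likelihood contributes (σ²)^(−n/2) exp(−SS/(2σ²)), so the posterior is Inverse-Gamma(α + n/2, β + SS/2) = Inverse-Gamma(8, 22.67).
The mode of Inverse-Gamma(a, b) is b/(a+1) = 22.67/9 ≈ 2.519.

σ̂²_MAP = 2.519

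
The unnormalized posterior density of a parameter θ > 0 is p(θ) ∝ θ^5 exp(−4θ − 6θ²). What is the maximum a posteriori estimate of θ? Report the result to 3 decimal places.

θ̂_MAP = 0.500

ℓ'(θ) = 5/θ − 4 − 12θ. Setting this to zero and multiplying by θ: 12θ² + 4θ − 5 = 0.
θ = (−4 + √(4² + 4·12·5)) / (2·12) = (−4 + √256) / 24 = (−4 + 16)/24 = 1/2.
ℓ''(θ) = −5/θ² − 12 < 0, confirming a maximum.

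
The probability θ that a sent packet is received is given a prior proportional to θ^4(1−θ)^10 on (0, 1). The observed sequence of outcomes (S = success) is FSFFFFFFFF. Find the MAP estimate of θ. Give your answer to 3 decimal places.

θ̂_MAP = 0.208

The prior density ∝ θ^4(1−θ)^10 is the kernel of Beta(5, 11).
Data: 1 success in 10 trials (from the sequence). The binomial likelihood contributes θ(1−θ)^9, so the posterior is Beta(5+1, 11+9) = Beta(6, 20).
For Beta(a, b) with a, b > 1 the mode is (a−1)/(a+b−2) = 5/24 ≈ 0.208.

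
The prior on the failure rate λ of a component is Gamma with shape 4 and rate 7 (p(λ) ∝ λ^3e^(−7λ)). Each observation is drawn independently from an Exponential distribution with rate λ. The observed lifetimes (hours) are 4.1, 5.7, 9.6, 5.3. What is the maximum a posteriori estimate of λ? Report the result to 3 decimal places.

λ̂_MAP = 0.221

The Exponential(rate=λ) likelihood is ∝ λ^n e^(−λΣtᵢ). Here n = 4 and Σtᵢ = 4.1 + 5.7 + 9.6 + 5.3 = 24.7.
Posterior ∝ λ^3e^(−7λ) · λ^4e^(−24.7λ) = λ^7e^(−31.7λ), i.e. Gamma(8, 31.7).
Mode = (a−1)/b = 7/31.7 ≈ 0.221.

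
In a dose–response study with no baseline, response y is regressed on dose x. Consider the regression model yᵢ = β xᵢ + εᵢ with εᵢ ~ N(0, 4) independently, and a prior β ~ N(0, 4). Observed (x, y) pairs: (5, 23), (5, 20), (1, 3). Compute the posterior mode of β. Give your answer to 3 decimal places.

log p(β | y) = −Σ(yᵢ − βxᵢ)²/(2·4) − β²/(2·4) + const.
Setting the derivative to zero: Σxᵢ(yᵢ − βxᵢ)/4 − β/4 = 0, so β = Σxᵢyᵢ / (Σxᵢ² + σ²/τ²).
Σxᵢyᵢ = 5·23 + 5·20 + 1·3 = 218; Σxᵢ² = 51; σ²/τ² = 1.
β̂_MAP = 218 / (51 + 1) = 218/52 ≈ 4.192.

β̂_MAP = 4.192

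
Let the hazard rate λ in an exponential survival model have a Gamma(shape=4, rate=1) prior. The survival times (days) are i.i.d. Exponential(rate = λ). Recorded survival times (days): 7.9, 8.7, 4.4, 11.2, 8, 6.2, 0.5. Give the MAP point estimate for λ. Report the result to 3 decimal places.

λ̂_MAP = 0.209

The Exponential(rate=λ) likelihood is ∝ λ^n e^(−λΣtᵢ). Here n = 7 and Σtᵢ = 7.9 + 8.7 + 4.4 + 11.2 + 8 + 6.2 + 0.5 = 46.9.
Posterior ∝ λ^3e^(−1λ) · λ^7e^(−46.9λ) = λ^10e^(−47.9λ), i.e. Gamma(11, 47.9).
Mode = (a−1)/b = 10/47.9 ≈ 0.209.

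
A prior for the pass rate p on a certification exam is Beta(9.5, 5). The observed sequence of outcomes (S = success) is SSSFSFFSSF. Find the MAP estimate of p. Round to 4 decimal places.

Prior: Beta(9.5, 5).
Data: 6 successes in 10 trials (from the sequence). The binomial likelihood contributes p^6(1−p)^4, so the posterior is Beta(9.5+6, 5+4) = Beta(15.5, 9).
For Beta(a, b) with a, b > 1 the mode is (a−1)/(a+b−2) = 14.5/22.5 ≈ 0.6444.

p̂_MAP = 0.6444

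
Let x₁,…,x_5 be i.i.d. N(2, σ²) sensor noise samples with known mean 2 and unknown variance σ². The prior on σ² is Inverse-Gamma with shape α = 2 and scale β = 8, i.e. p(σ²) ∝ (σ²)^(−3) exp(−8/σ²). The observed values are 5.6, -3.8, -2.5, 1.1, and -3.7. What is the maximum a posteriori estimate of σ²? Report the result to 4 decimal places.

σ̂²_MAP = 10.5591

Sum of squared deviations about the known mean: SS = (5.6−2)² + (-3.8−2)² + (-2.5−2)² + (1.1−2)² + (-3.7−2)² = 100.15.
The Normal likelihood contributes (σ²)^(−n/2) exp(−SS/(2σ²)), so the posterior is Inverse-Gamma(α + n/2, β + SS/2) = Inverse-Gamma(4.5, 58.075).
The mode of Inverse-Gamma(a, b) is b/(a+1) = 58.075/5.5 ≈ 10.5591.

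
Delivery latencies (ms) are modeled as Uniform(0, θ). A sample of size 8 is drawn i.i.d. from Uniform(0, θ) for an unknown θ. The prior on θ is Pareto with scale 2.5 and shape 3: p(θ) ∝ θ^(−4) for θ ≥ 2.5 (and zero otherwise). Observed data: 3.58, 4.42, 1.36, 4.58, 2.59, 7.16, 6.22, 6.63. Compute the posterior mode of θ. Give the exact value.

θ̂_MAP = 7.16

The Uniform(0, θ) likelihood is θ^(−n) for θ ≥ max(xᵢ), zero otherwise. Here max(xᵢ) = 7.16.
Posterior ∝ θ^(−4) · θ^(−8) = θ^(−12) on θ ≥ max(2.5, 7.16) = 7.16.
This density is strictly decreasing in θ, so the posterior mode lies at the lower boundary of the support.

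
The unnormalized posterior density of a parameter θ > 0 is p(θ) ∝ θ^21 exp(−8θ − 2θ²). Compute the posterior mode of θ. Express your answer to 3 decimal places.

θ̂_MAP = 1.500

ℓ'(θ) = 21/θ − 8 − 4θ. Setting this to zero and multiplying by θ: 4θ² + 8θ − 21 = 0.
θ = (−8 + √(8² + 4·4·21)) / (2·4) = (−8 + √400) / 8 = (−8 + 20)/8 = 3/2.
ℓ''(θ) = −21/θ² − 4 < 0, confirming a maximum.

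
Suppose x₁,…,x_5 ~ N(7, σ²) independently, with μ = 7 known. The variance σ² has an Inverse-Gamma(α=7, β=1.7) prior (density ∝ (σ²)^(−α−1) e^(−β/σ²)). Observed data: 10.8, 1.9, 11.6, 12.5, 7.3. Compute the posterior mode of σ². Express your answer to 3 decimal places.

Sum of squared deviations about the known mean: SS = (10.8−7)² + (1.9−7)² + (11.6−7)² + (12.5−7)² + (7.3−7)² = 91.95.
The Normal likelihood contributes (σ²)^(−n/2) exp(−SS/(2σ²)), so the posterior is Inverse-Gamma(α + n/2, β + SS/2) = Inverse-Gamma(9.5, 47.675).
The mode of Inverse-Gamma(a, b) is b/(a+1) = 47.675/10.5 ≈ 4.540.

σ̂²_MAP = 4.540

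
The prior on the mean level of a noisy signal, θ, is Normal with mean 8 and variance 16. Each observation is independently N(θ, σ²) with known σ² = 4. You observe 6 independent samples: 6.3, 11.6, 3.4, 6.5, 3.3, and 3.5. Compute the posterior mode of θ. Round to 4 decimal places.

θ̂_MAP = 5.8560

n = 6; x̄ = (6.3 + 11.6 + 3.4 + 6.5 + 3.3 + 3.5)/6 = 34.6/6 = 173/30 ≈ 5.7667.
For a Normal prior and Normal likelihood with known variance, the posterior is Normal; its mode equals its mean, the precision-weighted average.
Prior precision 1/σ₀² = 1/16 = 0.0625; data precision n/σ² = 6/4 = 1.5.
θ̂ = (0.0625·8 + 1.5·(173/30)) / (0.0625 + 1.5) = 9.15/1.5625 = 5.8560.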